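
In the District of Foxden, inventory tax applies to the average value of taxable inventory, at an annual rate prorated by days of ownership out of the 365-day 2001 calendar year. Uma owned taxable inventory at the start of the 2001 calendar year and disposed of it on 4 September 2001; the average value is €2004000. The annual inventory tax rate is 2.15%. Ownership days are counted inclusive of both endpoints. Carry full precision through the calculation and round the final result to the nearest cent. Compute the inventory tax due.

Days held (1 January – 4 September 2001): 247 out of 365
Tax = €2004000 × 2.15% × 247/365 = €29156.8274

€29156.83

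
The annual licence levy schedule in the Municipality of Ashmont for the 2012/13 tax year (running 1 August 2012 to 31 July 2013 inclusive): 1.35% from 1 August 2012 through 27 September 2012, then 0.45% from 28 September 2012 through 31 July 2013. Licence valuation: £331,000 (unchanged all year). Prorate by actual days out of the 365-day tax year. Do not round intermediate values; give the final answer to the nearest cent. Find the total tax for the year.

£1,962.88

1 August – 27 September 2012: 58 days at 1.35% → £331,000 × 1.35% × 58/365 = £710.0630
28 September 2012 – 31 July 2013: 307 days at 0.45% → £331,000 × 0.45% × 307/365 = £1,252.8123
Total = £1,962.8753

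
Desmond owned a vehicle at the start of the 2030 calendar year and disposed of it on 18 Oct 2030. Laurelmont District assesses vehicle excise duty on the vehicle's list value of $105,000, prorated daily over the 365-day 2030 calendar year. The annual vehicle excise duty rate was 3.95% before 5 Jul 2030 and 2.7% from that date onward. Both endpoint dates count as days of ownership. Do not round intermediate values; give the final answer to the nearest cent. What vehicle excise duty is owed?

1 Jan – 4 Jul 2030: 185 days at 3.95% → $105,000 × 3.95% × 185/365 = $2,102.1575
5 Jul – 18 Oct 2030: 106 days at 2.7% → $105,000 × 2.7% × 106/365 = $823.3151
Total = $2,925.4726

$2,925.47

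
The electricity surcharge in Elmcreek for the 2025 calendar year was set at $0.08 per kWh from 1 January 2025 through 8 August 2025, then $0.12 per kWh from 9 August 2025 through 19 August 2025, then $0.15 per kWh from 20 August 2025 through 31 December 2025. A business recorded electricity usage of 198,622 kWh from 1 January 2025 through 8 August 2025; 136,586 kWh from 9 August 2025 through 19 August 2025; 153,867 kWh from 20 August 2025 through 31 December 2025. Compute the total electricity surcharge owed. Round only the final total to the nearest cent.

$55,360.13

1 January – 8 August 2025: 198,622 kWh at $0.08/kWh → $15,889.76
9 August – 19 August 2025: 136,586 kWh at $0.12/kWh → $16,390.32
20 August – 31 December 2025: 153,867 kWh at $0.15/kWh → $23,080.05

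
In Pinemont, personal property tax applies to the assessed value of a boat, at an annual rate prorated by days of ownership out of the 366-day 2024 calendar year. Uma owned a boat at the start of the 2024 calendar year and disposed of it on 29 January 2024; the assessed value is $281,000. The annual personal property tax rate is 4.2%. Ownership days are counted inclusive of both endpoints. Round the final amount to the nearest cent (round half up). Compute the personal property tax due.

Days held (1 January – 29 January 2024): 29 out of 366
Tax = $281,000 × 4.2% × 29/366 = $935.1311

$935.13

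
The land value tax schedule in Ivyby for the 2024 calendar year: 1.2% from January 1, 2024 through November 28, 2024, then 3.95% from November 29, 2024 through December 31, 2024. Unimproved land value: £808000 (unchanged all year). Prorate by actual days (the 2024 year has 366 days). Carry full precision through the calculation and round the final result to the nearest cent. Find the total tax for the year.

January 1 – November 28, 2024: 333 days at 1.2% → £808000 × 1.2% × 333/366 = £8821.7705
November 29 – December 31, 2024: 33 days at 3.95% → £808000 × 3.95% × 33/366 = £2877.6721
Total = £11699.4426

£11699.44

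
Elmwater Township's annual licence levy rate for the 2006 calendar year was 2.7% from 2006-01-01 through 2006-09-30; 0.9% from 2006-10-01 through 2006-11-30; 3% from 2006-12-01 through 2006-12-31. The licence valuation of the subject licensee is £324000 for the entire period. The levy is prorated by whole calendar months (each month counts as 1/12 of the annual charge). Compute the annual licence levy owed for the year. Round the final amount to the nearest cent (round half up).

2006-01-01 to 2006-09-30: 9 months at 2.7% → £324000 × 2.7% × 9/12 = £6561.0000
2006-10-01 to 2006-11-30: 2 months at 0.9% → £324000 × 0.9% × 2/12 = £486.0000
2006-12-01 to 2006-12-31: 1 month at 3% → £324000 × 3% × 1/12 = £810.0000
Total = £7857.0000

£7857.00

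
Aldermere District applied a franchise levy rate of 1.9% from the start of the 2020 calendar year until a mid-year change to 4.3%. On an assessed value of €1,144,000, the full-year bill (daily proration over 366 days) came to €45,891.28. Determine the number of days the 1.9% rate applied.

44 days

Let d = days at the first rate; then 366 − d days at the second rate.
€1,144,000 × [1.9%·d + 4.3%·(366−d)] / 366 = €45,891.28
Solving gives d = 44, so the new rate took effect on February 14, 2020.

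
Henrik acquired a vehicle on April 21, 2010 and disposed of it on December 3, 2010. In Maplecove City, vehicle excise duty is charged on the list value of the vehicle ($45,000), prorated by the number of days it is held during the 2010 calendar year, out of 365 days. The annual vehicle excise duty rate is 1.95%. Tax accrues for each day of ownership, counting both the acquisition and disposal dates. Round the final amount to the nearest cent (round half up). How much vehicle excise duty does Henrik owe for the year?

$545.73

Days held (April 21 – December 3, 2010): 227 out of 365
Tax = $45,000 × 1.95% × 227/365 = $545.7329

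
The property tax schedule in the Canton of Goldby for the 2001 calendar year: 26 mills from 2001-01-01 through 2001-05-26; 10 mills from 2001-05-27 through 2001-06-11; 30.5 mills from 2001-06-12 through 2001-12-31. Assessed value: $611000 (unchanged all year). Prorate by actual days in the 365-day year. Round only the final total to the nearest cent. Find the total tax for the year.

2001-01-01 to 2001-05-26: 146 days at 26 mills → $611000 × 2.6% × 146/365 = $6354.4000
2001-05-27 to 2001-06-11: 16 days at 10 mills → $611000 × 1% × 16/365 = $267.8356
2001-06-12 to 2001-12-31: 203 days at 30.5 mills → $611000 × 3.05% × 203/365 = $10364.4014
Total = $16986.6370

$16986.64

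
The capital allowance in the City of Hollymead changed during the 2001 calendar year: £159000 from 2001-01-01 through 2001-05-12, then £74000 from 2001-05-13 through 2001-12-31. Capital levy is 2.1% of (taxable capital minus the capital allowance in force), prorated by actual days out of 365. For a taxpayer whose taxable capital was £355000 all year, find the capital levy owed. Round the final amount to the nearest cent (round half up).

2001-01-01 to 2001-05-12: 132 days, exemption £159000 → (£355000 − £159000) × 2.1% × 132/365 = £1488.5260
2001-05-13 to 2001-12-31: 233 days, exemption £74000 → (£355000 − £74000) × 2.1% × 233/365 = £3766.9397
Total = £5255.4658

£5255.47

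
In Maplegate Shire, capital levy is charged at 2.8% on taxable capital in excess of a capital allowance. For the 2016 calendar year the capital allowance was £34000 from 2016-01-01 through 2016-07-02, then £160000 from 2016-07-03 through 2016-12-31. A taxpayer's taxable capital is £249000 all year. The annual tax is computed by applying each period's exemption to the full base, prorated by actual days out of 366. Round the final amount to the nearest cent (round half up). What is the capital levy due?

2016-01-01 to 2016-07-02: 184 days, exemption £34000 → (£249000 − £34000) × 2.8% × 184/366 = £3026.4481
2016-07-03 to 2016-12-31: 182 days, exemption £160000 → (£249000 − £160000) × 2.8% × 182/366 = £1239.1913
Total = £4265.6393

£4265.64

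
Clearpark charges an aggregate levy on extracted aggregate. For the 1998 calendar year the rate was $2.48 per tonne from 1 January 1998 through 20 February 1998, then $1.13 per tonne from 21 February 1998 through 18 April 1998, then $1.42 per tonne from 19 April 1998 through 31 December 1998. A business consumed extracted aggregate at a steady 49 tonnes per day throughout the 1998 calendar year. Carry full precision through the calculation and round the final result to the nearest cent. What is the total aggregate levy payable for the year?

1 January – 20 February 1998: 51 days × 49 tonnes/day = 2,499 tonnes at $2.48/tonne → $6,197.52
21 February – 18 April 1998: 57 days × 49 tonnes/day = 2,793 tonnes at $1.13/tonne → $3,156.09
19 April – 31 December 1998: 257 days × 49 tonnes/day = 12,593 tonnes at $1.42/tonne → $17,882.06

$27,235.67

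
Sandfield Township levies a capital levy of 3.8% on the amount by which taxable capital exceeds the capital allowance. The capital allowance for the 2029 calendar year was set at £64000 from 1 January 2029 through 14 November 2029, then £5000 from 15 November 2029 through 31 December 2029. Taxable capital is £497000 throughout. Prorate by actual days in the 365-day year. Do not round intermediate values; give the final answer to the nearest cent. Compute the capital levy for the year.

1 January – 14 November 2029: 318 days, exemption £64000 → (£497000 − £64000) × 3.8% × 318/365 = £14335.2658
15 November – 31 December 2029: 47 days, exemption £5000 → (£497000 − £5000) × 3.8% × 47/365 = £2407.4301
Total = £16742.6959

£16742.70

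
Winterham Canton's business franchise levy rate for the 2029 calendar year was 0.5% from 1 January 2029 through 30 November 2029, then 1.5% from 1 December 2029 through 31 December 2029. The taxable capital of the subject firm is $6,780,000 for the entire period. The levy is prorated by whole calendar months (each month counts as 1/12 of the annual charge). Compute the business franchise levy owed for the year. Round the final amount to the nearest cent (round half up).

$39,550.00

1 January – 30 November 2029: 11 months at 0.5% → $6,780,000 × 0.5% × 11/12 = $31,075.0000
1 December – 31 December 2029: 1 month at 1.5% → $6,780,000 × 1.5% × 1/12 = $8,475.0000
Total = $39,550.0000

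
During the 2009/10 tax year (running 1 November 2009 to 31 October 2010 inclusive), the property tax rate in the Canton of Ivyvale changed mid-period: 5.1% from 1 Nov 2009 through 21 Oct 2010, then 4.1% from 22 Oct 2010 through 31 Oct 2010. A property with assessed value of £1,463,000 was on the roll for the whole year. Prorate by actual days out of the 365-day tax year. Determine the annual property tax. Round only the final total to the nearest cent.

1 Nov 2009 – 21 Oct 2010: 355 days at 5.1% → £1,463,000 × 5.1% × 355/365 = £72,568.8082
22 Oct – 31 Oct 2010: 10 days at 4.1% → £1,463,000 × 4.1% × 10/365 = £1,643.3699
Total = £74,212.1781

£74,212.18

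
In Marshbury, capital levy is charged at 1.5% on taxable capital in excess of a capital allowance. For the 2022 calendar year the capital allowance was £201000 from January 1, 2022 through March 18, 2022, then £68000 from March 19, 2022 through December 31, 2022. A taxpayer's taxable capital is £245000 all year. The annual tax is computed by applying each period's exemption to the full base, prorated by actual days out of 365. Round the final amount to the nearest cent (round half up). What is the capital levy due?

January 1 – March 18, 2022: 77 days, exemption £201000 → (£245000 − £201000) × 1.5% × 77/365 = £139.2329
March 19 – December 31, 2022: 288 days, exemption £68000 → (£245000 − £68000) × 1.5% × 288/365 = £2094.9041
Total = £2234.1370

£2234.14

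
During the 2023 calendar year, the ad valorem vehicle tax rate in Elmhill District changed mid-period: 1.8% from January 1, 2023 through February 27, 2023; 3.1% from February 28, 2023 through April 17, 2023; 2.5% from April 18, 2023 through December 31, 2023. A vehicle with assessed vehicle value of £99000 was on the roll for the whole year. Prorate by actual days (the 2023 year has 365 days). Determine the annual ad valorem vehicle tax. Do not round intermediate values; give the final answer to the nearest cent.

January 1 – February 27, 2023: 58 days at 1.8% → £99000 × 1.8% × 58/365 = £283.1671
February 28 – April 17, 2023: 49 days at 3.1% → £99000 × 3.1% × 49/365 = £412.0027
April 18 – December 31, 2023: 258 days at 2.5% → £99000 × 2.5% × 258/365 = £1749.4521
Total = £2444.6219

£2444.62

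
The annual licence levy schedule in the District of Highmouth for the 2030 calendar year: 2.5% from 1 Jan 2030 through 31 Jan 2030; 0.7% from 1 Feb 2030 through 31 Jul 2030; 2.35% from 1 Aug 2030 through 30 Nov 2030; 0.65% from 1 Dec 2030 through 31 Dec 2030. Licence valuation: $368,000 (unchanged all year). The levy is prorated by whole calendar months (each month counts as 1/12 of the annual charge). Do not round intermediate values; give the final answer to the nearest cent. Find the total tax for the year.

1 Jan – 31 Jan 2030: 1 month at 2.5% → $368,000 × 2.5% × 1/12 = $766.6667
1 Feb – 31 Jul 2030: 6 months at 0.7% → $368,000 × 0.7% × 6/12 = $1,288.0000
1 Aug – 30 Nov 2030: 4 months at 2.35% → $368,000 × 2.35% × 4/12 = $2,882.6667
1 Dec – 31 Dec 2030: 1 month at 0.65% → $368,000 × 0.65% × 1/12 = $199.3333
Total = $5,136.6667

$5,136.67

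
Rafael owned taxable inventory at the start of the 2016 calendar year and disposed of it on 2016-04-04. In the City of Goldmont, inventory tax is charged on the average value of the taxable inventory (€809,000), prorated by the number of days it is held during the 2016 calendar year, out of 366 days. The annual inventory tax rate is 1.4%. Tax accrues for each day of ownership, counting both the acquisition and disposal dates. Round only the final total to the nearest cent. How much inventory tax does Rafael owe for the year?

Days held (2016-01-01 to 2016-04-04): 95 out of 366
Tax = €809,000 × 1.4% × 95/366 = €2,939.8087

€2,939.81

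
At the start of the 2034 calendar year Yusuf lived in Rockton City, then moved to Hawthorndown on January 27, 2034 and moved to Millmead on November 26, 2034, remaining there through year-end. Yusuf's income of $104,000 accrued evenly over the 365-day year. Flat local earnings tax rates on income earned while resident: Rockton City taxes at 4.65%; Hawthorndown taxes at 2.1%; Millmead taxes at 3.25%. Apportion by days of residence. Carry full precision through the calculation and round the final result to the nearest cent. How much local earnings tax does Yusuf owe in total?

Rockton City, January 1 – January 26, 2034: 26 days → $104,000 × 4.65% × 26/365 = $344.4822
Hawthorndown, January 27 – November 25, 2034: 303 days → $104,000 × 2.1% × 303/365 = $1,813.0192
Millmead, November 26 – December 31, 2034: 36 days → $104,000 × 3.25% × 36/365 = $333.3699
Total = $2,490.8712

$2,490.87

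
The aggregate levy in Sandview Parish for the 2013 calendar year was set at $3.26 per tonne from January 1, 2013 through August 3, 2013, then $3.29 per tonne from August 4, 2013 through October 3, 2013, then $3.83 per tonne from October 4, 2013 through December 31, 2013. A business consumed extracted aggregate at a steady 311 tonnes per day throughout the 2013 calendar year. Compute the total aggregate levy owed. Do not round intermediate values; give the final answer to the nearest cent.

$386405.06

January 1 – August 3, 2013: 215 days × 311 tonnes/day = 66,865 tonnes at $3.26/tonne → $217979.90
August 4 – October 3, 2013: 61 days × 311 tonnes/day = 18,971 tonnes at $3.29/tonne → $62414.59
October 4 – December 31, 2013: 89 days × 311 tonnes/day = 27,679 tonnes at $3.83/tonne → $106010.57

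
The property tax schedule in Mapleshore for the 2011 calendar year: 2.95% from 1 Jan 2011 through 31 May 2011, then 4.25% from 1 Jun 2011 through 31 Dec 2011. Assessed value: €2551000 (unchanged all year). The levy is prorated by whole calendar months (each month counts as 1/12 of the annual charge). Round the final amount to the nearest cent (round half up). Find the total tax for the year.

1 Jan – 31 May 2011: 5 months at 2.95% → €2551000 × 2.95% × 5/12 = €31356.0417
1 Jun – 31 Dec 2011: 7 months at 4.25% → €2551000 × 4.25% × 7/12 = €63243.5417
Total = €94599.5833

€94599.58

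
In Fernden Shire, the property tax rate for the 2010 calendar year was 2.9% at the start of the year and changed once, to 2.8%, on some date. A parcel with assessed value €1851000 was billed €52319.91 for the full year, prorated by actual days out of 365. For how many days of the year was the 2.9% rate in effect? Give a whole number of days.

Let d = days at the first rate; then 365 − d days at the second rate.
€1851000 × [2.9%·d + 2.8%·(365−d)] / 365 = €52319.91
Solving gives d = 97, so the new rate took effect on 8 Apr 2010.

97 days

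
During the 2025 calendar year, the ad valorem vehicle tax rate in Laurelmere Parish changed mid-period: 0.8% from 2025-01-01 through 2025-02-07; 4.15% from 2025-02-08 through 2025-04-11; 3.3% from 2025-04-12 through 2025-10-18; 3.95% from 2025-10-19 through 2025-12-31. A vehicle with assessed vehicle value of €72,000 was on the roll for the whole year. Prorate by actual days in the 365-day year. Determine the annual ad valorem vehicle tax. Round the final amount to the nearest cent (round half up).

2025-01-01 to 2025-02-07: 38 days at 0.8% → €72,000 × 0.8% × 38/365 = €59.9671
2025-02-08 to 2025-04-11: 63 days at 4.15% → €72,000 × 4.15% × 63/365 = €515.7370
2025-04-12 to 2025-10-18: 190 days at 3.3% → €72,000 × 3.3% × 190/365 = €1,236.8219
2025-10-19 to 2025-12-31: 74 days at 3.95% → €72,000 × 3.95% × 74/365 = €576.5918
Total = €2,389.1178

€2,389.12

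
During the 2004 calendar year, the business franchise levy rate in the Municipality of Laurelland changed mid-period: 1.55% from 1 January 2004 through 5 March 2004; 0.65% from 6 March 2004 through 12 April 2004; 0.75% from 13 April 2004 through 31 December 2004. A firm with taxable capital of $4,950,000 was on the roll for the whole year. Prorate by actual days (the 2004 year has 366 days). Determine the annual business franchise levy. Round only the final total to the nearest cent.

$43,643.85

1 January – 5 March 2004: 65 days at 1.55% → $4,950,000 × 1.55% × 65/366 = $13,626.0246
6 March – 12 April 2004: 38 days at 0.65% → $4,950,000 × 0.65% × 38/366 = $3,340.5738
13 April – 31 December 2004: 263 days at 0.75% → $4,950,000 × 0.75% × 263/366 = $26,677.2541
Total = $43,643.8525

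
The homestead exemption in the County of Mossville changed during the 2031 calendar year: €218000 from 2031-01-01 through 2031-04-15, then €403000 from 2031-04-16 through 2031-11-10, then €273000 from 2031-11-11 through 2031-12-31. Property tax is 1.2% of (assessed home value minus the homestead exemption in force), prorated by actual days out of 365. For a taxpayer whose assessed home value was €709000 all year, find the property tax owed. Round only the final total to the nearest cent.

€4528.60

2031-01-01 to 2031-04-15: 105 days, exemption €218000 → (€709000 − €218000) × 1.2% × 105/365 = €1694.9589
2031-04-16 to 2031-11-10: 209 days, exemption €403000 → (€709000 − €403000) × 1.2% × 209/365 = €2102.5973
2031-11-11 to 2031-12-31: 51 days, exemption €273000 → (€709000 − €273000) × 1.2% × 51/365 = €731.0466
Total = €4528.6027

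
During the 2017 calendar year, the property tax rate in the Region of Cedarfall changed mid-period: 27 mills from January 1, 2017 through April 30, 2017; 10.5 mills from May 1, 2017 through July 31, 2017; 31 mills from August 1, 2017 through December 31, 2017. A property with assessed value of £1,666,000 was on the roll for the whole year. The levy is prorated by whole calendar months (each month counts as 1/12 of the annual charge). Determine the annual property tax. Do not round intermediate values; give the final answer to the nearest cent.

January 1 – April 30, 2017: 4 months at 27 mills → £1,666,000 × 2.7% × 4/12 = £14,994.0000
May 1 – July 31, 2017: 3 months at 10.5 mills → £1,666,000 × 1.05% × 3/12 = £4,373.2500
August 1 – December 31, 2017: 5 months at 31 mills → £1,666,000 × 3.1% × 5/12 = £21,519.1667
Total = £40,886.4167

£40,886.42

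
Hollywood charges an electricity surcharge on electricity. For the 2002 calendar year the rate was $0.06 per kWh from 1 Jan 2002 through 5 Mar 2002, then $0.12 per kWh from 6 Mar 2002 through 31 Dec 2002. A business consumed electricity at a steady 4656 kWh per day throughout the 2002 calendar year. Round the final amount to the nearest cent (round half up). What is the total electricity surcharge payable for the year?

1 Jan – 5 Mar 2002: 64 days × 4656 kWh/day = 297,984 kWh at $0.06/kWh → $17,879.04
6 Mar – 31 Dec 2002: 301 days × 4656 kWh/day = 1,401,456 kWh at $0.12/kWh → $168,174.72

$186,053.76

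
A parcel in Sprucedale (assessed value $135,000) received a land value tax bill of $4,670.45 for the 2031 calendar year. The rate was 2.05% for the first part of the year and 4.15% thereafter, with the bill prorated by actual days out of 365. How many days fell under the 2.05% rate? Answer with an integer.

Let d = days at the first rate; then 365 − d days at the second rate.
$135,000 × [2.05%·d + 4.15%·(365−d)] / 365 = $4,670.45
Solving gives d = 120, so the new rate took effect on 1 May 2031.

120 days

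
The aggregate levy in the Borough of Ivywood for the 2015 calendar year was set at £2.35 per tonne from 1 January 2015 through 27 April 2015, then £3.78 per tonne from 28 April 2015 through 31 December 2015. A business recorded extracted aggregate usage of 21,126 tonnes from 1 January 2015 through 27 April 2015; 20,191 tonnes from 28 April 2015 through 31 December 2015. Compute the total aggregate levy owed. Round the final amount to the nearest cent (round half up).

£125968.08

1 January – 27 April 2015: 21,126 tonnes at £2.35/tonne → £49646.10
28 April – 31 December 2015: 20,191 tonnes at £3.78/tonne → £76321.98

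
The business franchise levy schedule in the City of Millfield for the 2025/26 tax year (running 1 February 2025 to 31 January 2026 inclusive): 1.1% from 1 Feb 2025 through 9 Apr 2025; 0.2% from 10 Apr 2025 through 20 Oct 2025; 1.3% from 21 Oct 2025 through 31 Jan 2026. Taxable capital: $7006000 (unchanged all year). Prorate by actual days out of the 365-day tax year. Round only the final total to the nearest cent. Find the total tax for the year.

1 Feb – 9 Apr 2025: 68 days at 1.1% → $7006000 × 1.1% × 68/365 = $14357.5014
10 Apr – 20 Oct 2025: 194 days at 0.2% → $7006000 × 0.2% × 194/365 = $7447.4740
21 Oct 2025 – 31 Jan 2026: 103 days at 1.3% → $7006000 × 1.3% × 103/365 = $25701.4630
Total = $47506.4384

$47506.44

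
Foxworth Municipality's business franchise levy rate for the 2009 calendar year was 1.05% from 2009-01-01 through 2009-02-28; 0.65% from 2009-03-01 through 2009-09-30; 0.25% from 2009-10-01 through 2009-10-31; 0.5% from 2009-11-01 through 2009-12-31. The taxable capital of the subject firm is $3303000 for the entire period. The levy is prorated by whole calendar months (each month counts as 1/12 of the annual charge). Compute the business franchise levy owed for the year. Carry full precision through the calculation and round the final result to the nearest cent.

2009-01-01 to 2009-02-28: 2 months at 1.05% → $3303000 × 1.05% × 2/12 = $5780.2500
2009-03-01 to 2009-09-30: 7 months at 0.65% → $3303000 × 0.65% × 7/12 = $12523.8750
2009-10-01 to 2009-10-31: 1 month at 0.25% → $3303000 × 0.25% × 1/12 = $688.1250
2009-11-01 to 2009-12-31: 2 months at 0.5% → $3303000 × 0.5% × 2/12 = $2752.5000
Total = $21744.7500

$21744.75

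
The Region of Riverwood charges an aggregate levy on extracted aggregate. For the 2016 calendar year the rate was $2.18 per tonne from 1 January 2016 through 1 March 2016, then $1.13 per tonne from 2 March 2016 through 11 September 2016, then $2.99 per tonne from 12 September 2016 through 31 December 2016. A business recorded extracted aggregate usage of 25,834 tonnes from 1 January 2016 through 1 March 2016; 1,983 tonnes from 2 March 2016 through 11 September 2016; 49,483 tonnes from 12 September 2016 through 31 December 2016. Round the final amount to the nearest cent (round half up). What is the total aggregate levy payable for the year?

$206,513.08

1 January – 1 March 2016: 25,834 tonnes at $2.18/tonne → $56,318.12
2 March – 11 September 2016: 1,983 tonnes at $1.13/tonne → $2,240.79
12 September – 31 December 2016: 49,483 tonnes at $2.99/tonne → $147,954.17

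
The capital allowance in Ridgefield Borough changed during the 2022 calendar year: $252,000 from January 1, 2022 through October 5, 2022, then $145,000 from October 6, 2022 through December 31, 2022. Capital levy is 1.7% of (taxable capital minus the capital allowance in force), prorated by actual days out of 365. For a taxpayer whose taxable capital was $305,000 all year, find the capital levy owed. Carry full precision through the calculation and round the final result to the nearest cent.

$1,334.57

January 1 – October 5, 2022: 278 days, exemption $252,000 → ($305,000 − $252,000) × 1.7% × 278/365 = $686.2411
October 6 – December 31, 2022: 87 days, exemption $145,000 → ($305,000 − $145,000) × 1.7% × 87/365 = $648.3288
Total = $1,334.5699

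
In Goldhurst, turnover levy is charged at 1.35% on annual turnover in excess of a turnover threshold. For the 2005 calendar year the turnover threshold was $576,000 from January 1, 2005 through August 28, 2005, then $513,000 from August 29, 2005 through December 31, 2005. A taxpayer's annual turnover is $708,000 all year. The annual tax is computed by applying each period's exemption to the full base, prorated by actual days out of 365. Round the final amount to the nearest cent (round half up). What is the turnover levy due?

$2,073.27

January 1 – August 28, 2005: 240 days, exemption $576,000 → ($708,000 − $576,000) × 1.35% × 240/365 = $1,171.7260
August 29 – December 31, 2005: 125 days, exemption $513,000 → ($708,000 − $513,000) × 1.35% × 125/365 = $901.5411
Total = $2,073.2671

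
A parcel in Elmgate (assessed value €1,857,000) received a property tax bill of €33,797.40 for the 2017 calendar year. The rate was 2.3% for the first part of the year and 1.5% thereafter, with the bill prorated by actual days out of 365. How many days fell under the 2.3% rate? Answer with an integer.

146 days

Let d = days at the first rate; then 365 − d days at the second rate.
€1,857,000 × [2.3%·d + 1.5%·(365−d)] / 365 = €33,797.40
Solving gives d = 146, so the new rate took effect on May 27, 2017.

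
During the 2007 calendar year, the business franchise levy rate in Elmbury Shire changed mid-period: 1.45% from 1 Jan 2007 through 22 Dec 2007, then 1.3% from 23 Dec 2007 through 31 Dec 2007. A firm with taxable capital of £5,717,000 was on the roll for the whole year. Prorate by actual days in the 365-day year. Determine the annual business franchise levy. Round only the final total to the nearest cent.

£82,685.05

1 Jan – 22 Dec 2007: 356 days at 1.45% → £5,717,000 × 1.45% × 356/365 = £80,852.4767
23 Dec – 31 Dec 2007: 9 days at 1.3% → £5,717,000 × 1.3% × 9/365 = £1,832.5726
Total = £82,685.0493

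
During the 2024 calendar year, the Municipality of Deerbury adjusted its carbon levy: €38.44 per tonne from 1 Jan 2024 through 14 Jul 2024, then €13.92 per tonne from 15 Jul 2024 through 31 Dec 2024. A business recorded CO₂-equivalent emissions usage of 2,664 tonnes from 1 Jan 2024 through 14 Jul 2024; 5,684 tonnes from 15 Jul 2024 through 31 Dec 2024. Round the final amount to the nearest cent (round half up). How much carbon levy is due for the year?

€181,525.44

1 Jan – 14 Jul 2024: 2,664 tonnes at €38.44/tonne → €102,404.16
15 Jul – 31 Dec 2024: 5,684 tonnes at €13.92/tonne → €79,121.28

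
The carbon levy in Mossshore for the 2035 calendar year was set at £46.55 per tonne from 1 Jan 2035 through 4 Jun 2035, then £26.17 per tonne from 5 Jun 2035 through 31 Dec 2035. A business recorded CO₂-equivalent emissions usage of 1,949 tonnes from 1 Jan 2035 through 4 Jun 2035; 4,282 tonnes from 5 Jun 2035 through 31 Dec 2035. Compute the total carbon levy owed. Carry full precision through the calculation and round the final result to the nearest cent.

£202,785.89

1 Jan – 4 Jun 2035: 1,949 tonnes at £46.55/tonne → £90,725.95
5 Jun – 31 Dec 2035: 4,282 tonnes at £26.17/tonne → £112,059.94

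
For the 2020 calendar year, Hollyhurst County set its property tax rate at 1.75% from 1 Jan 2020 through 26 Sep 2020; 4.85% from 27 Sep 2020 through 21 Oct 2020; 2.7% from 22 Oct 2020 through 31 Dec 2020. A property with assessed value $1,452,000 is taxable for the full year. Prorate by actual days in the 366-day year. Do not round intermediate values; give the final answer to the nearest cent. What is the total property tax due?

$31,160.48

1 Jan – 26 Sep 2020: 270 days at 1.75% → $1,452,000 × 1.75% × 270/366 = $18,745.0820
27 Sep – 21 Oct 2020: 25 days at 4.85% → $1,452,000 × 4.85% × 25/366 = $4,810.2459
22 Oct – 31 Dec 2020: 71 days at 2.7% → $1,452,000 × 2.7% × 71/366 = $7,605.1475
Total = $31,160.4754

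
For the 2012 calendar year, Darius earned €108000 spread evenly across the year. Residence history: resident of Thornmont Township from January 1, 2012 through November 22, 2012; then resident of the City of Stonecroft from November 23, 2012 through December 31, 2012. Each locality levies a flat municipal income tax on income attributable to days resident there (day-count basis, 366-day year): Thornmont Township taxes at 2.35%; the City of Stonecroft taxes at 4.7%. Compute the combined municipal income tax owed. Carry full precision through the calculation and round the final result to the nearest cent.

Thornmont Township, January 1 – November 22, 2012: 327 days → €108000 × 2.35% × 327/366 = €2267.5574
The City of Stonecroft, November 23 – December 31, 2012: 39 days → €108000 × 4.7% × 39/366 = €540.8852
Total = €2808.4426

€2808.44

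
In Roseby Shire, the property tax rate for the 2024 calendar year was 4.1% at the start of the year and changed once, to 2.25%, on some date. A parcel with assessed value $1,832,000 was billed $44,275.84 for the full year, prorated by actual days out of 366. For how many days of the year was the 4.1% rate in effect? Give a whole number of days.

Let d = days at the first rate; then 366 − d days at the second rate.
$1,832,000 × [4.1%·d + 2.25%·(366−d)] / 366 = $44,275.84
Solving gives d = 33, so the new rate took effect on February 3, 2024.

33 days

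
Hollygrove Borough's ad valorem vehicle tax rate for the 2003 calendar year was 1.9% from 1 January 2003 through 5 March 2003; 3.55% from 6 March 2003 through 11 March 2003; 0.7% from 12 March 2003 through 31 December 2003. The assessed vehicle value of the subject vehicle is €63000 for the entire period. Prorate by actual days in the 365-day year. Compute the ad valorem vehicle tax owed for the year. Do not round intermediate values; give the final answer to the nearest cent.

1 January – 5 March 2003: 64 days at 1.9% → €63000 × 1.9% × 64/365 = €209.8849
6 March – 11 March 2003: 6 days at 3.55% → €63000 × 3.55% × 6/365 = €36.7644
12 March – 31 December 2003: 295 days at 0.7% → €63000 × 0.7% × 295/365 = €356.4247
Total = €603.0740

€603.07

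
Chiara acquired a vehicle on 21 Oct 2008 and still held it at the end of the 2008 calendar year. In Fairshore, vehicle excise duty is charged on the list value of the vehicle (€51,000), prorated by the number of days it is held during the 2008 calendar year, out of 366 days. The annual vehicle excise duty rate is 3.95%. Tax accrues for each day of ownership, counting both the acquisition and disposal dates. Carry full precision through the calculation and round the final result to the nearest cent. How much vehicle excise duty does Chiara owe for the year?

€396.30

Days held (21 Oct – 31 Dec 2008): 72 out of 366
Tax = €51,000 × 3.95% × 72/366 = €396.2951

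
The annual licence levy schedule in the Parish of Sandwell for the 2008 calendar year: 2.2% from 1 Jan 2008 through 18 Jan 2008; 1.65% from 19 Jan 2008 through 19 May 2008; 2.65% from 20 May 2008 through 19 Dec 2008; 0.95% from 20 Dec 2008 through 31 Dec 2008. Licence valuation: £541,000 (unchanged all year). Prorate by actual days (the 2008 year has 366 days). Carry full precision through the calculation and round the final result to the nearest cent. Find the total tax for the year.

£12,111.90

1 Jan – 18 Jan 2008: 18 days at 2.2% → £541,000 × 2.2% × 18/366 = £585.3443
19 Jan – 19 May 2008: 122 days at 1.65% → £541,000 × 1.65% × 122/366 = £2,975.5000
20 May – 19 Dec 2008: 214 days at 2.65% → £541,000 × 2.65% × 214/366 = £8,382.5437
20 Dec – 31 Dec 2008: 12 days at 0.95% → £541,000 × 0.95% × 12/366 = £168.5082
Total = £12,111.8962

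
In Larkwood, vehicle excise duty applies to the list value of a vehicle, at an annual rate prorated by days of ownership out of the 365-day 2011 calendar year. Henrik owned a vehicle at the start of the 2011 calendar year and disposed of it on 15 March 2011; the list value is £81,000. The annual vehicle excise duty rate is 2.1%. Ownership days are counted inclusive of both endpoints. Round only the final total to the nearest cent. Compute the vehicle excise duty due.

£344.86

Days held (1 January – 15 March 2011): 74 out of 365
Tax = £81,000 × 2.1% × 74/365 = £344.8603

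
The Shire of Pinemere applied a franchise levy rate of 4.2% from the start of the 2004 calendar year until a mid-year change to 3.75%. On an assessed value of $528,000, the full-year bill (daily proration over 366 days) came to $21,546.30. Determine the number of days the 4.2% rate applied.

269 days

Let d = days at the first rate; then 366 − d days at the second rate.
$528,000 × [4.2%·d + 3.75%·(366−d)] / 366 = $21,546.30
Solving gives d = 269, so the new rate took effect on 26 Sep 2004.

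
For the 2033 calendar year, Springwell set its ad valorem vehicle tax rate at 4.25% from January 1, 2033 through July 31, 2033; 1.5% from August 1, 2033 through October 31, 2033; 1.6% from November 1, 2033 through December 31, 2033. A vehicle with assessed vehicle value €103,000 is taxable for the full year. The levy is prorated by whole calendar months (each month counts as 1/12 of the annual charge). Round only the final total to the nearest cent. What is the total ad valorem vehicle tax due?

€3,214.46

January 1 – July 31, 2033: 7 months at 4.25% → €103,000 × 4.25% × 7/12 = €2,553.5417
August 1 – October 31, 2033: 3 months at 1.5% → €103,000 × 1.5% × 3/12 = €386.2500
November 1 – December 31, 2033: 2 months at 1.6% → €103,000 × 1.6% × 2/12 = €274.6667
Total = €3,214.4583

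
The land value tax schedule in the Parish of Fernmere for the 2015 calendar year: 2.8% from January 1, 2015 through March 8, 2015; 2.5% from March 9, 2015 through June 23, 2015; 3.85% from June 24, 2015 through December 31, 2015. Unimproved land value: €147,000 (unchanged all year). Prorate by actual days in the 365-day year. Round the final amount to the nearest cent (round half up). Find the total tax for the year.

January 1 – March 8, 2015: 67 days at 2.8% → €147,000 × 2.8% × 67/365 = €755.5397
March 9 – June 23, 2015: 107 days at 2.5% → €147,000 × 2.5% × 107/365 = €1,077.3288
June 24 – December 31, 2015: 191 days at 3.85% → €147,000 × 3.85% × 191/365 = €2,961.5466
Total = €4,794.4151

€4,794.42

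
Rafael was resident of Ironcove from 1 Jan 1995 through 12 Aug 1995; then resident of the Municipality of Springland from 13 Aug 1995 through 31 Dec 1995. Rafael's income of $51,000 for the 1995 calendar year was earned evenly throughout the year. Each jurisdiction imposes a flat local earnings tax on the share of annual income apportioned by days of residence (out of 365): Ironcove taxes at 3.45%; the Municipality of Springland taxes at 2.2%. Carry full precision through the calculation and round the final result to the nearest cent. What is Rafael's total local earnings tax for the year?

$1,513.23

Ironcove, 1 Jan – 12 Aug 1995: 224 days → $51,000 × 3.45% × 224/365 = $1,079.8027
The Municipality of Springland, 13 Aug – 31 Dec 1995: 141 days → $51,000 × 2.2% × 141/365 = $433.4301
Total = $1,513.2329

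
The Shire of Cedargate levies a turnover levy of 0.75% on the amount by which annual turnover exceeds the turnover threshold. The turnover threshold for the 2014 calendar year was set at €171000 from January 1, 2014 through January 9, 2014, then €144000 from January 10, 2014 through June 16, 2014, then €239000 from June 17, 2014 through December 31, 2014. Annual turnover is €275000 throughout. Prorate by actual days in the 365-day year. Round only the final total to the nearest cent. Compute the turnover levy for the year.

January 1 – January 9, 2014: 9 days, exemption €171000 → (€275000 − €171000) × 0.75% × 9/365 = €19.2329
January 10 – June 16, 2014: 158 days, exemption €144000 → (€275000 − €144000) × 0.75% × 158/365 = €425.3014
June 17 – December 31, 2014: 198 days, exemption €239000 → (€275000 − €239000) × 0.75% × 198/365 = €146.4658
Total = €591.0000

€591.00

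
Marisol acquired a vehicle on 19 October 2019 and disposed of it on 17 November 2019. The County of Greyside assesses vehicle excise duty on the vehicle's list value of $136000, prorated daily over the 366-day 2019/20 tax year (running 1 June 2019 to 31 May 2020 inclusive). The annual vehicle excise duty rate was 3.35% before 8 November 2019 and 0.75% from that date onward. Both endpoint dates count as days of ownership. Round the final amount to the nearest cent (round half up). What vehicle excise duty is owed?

19 October – 7 November 2019: 20 days at 3.35% → $136000 × 3.35% × 20/366 = $248.9617
8 November – 17 November 2019: 10 days at 0.75% → $136000 × 0.75% × 10/366 = $27.8689
Total = $276.8306

$276.83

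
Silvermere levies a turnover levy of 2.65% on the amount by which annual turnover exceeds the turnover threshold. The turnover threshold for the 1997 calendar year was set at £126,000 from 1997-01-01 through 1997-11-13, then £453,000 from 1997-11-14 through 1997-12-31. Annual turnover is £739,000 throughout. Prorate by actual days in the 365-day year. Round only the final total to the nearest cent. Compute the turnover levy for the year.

1997-01-01 to 1997-11-13: 317 days, exemption £126,000 → (£739,000 − £126,000) × 2.65% × 317/365 = £14,108.2370
1997-11-14 to 1997-12-31: 48 days, exemption £453,000 → (£739,000 − £453,000) × 2.65% × 48/365 = £996.6904
Total = £15,104.9274

£15,104.93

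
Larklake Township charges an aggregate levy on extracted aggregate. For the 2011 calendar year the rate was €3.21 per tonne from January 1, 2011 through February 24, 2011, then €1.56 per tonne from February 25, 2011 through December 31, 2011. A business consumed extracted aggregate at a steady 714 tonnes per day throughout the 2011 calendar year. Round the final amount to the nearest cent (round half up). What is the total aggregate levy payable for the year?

€471347.10

January 1 – February 24, 2011: 55 days × 714 tonnes/day = 39,270 tonnes at €3.21/tonne → €126056.70
February 25 – December 31, 2011: 310 days × 714 tonnes/day = 221,340 tonnes at €1.56/tonne → €345290.40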